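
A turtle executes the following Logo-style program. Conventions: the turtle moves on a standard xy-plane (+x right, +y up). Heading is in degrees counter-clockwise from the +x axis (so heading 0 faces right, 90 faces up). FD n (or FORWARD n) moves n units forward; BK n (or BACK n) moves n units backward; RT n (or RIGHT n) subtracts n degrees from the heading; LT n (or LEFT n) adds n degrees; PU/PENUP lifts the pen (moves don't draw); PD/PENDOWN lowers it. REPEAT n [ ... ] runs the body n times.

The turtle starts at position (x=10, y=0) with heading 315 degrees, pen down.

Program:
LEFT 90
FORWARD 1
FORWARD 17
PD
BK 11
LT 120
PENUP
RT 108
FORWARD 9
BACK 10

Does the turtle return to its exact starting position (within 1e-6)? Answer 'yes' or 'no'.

Executing turtle program step by step:
Start: pos=(10,0), heading=315, pen down
LT 90: heading 315 -> 45
FD 1: (10,0) -> (10.707,0.707) [heading=45, draw]
FD 17: (10.707,0.707) -> (22.728,12.728) [heading=45, draw]
PD: pen down
BK 11: (22.728,12.728) -> (14.95,4.95) [heading=45, draw]
LT 120: heading 45 -> 165
PU: pen up
RT 108: heading 165 -> 57
FD 9: (14.95,4.95) -> (19.851,12.498) [heading=57, move]
BK 10: (19.851,12.498) -> (14.405,4.111) [heading=57, move]
Final: pos=(14.405,4.111), heading=57, 3 segment(s) drawn

Start position: (10, 0)
Final position: (14.405, 4.111)
Distance = 6.025; >= 1e-6 -> NOT closed

Answer: no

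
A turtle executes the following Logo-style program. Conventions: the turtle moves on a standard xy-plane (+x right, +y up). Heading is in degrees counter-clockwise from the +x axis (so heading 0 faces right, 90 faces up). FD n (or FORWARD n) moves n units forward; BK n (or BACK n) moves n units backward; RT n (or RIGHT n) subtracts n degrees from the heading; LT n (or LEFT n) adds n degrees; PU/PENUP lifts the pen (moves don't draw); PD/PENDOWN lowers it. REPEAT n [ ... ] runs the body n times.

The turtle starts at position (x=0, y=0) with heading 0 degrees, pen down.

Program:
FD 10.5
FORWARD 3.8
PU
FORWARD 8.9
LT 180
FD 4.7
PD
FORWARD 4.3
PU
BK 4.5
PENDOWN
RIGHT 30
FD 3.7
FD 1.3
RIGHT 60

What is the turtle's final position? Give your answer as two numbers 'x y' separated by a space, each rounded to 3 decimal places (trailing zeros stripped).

Executing turtle program step by step:
Start: pos=(0,0), heading=0, pen down
FD 10.5: (0,0) -> (10.5,0) [heading=0, draw]
FD 3.8: (10.5,0) -> (14.3,0) [heading=0, draw]
PU: pen up
FD 8.9: (14.3,0) -> (23.2,0) [heading=0, move]
LT 180: heading 0 -> 180
FD 4.7: (23.2,0) -> (18.5,0) [heading=180, move]
PD: pen down
FD 4.3: (18.5,0) -> (14.2,0) [heading=180, draw]
PU: pen up
BK 4.5: (14.2,0) -> (18.7,0) [heading=180, move]
PD: pen down
RT 30: heading 180 -> 150
FD 3.7: (18.7,0) -> (15.496,1.85) [heading=150, draw]
FD 1.3: (15.496,1.85) -> (14.37,2.5) [heading=150, draw]
RT 60: heading 150 -> 90
Final: pos=(14.37,2.5), heading=90, 5 segment(s) drawn

Answer: 14.37 2.5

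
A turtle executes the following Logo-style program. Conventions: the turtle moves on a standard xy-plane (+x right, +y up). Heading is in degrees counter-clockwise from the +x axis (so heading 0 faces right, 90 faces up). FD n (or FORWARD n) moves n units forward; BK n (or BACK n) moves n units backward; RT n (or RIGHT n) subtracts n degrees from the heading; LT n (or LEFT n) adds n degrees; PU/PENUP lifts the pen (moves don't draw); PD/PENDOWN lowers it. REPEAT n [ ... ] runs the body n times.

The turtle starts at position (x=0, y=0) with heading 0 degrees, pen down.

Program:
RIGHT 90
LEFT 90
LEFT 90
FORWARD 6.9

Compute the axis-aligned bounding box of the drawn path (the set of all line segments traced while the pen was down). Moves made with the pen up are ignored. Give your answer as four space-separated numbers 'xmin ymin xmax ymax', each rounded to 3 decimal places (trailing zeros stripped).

Executing turtle program step by step:
Start: pos=(0,0), heading=0, pen down
RT 90: heading 0 -> 270
LT 90: heading 270 -> 0
LT 90: heading 0 -> 90
FD 6.9: (0,0) -> (0,6.9) [heading=90, draw]
Final: pos=(0,6.9), heading=90, 1 segment(s) drawn

Segment endpoints: x in {0, 0}, y in {0, 6.9}
xmin=0, ymin=0, xmax=0, ymax=6.9

Answer: 0 0 0 6.9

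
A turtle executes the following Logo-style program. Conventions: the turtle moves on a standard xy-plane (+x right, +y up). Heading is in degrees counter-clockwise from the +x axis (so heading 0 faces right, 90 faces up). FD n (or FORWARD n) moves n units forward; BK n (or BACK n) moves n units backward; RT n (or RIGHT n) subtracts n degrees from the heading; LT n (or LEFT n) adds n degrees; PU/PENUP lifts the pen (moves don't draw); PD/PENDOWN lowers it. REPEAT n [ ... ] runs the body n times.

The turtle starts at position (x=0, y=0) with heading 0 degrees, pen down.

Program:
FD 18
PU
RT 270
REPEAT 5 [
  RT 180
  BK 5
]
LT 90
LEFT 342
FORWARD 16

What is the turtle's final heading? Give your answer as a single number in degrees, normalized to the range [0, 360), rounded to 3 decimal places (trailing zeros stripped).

Executing turtle program step by step:
Start: pos=(0,0), heading=0, pen down
FD 18: (0,0) -> (18,0) [heading=0, draw]
PU: pen up
RT 270: heading 0 -> 90
REPEAT 5 [
  -- iteration 1/5 --
  RT 180: heading 90 -> 270
  BK 5: (18,0) -> (18,5) [heading=270, move]
  -- iteration 2/5 --
  RT 180: heading 270 -> 90
  BK 5: (18,5) -> (18,0) [heading=90, move]
  -- iteration 3/5 --
  RT 180: heading 90 -> 270
  BK 5: (18,0) -> (18,5) [heading=270, move]
  -- iteration 4/5 --
  RT 180: heading 270 -> 90
  BK 5: (18,5) -> (18,0) [heading=90, move]
  -- iteration 5/5 --
  RT 180: heading 90 -> 270
  BK 5: (18,0) -> (18,5) [heading=270, move]
]
LT 90: heading 270 -> 0
LT 342: heading 0 -> 342
FD 16: (18,5) -> (33.217,0.056) [heading=342, move]
Final: pos=(33.217,0.056), heading=342, 1 segment(s) drawn

Answer: 342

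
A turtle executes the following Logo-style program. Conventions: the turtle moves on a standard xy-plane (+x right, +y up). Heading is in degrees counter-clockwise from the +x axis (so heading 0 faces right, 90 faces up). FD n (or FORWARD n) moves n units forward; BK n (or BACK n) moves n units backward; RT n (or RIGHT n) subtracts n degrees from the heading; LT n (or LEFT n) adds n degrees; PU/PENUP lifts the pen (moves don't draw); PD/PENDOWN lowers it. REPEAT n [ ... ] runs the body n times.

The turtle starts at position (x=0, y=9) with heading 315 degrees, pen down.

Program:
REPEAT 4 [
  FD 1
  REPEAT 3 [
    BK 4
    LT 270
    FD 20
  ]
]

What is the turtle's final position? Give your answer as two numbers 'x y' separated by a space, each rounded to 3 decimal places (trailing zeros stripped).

Answer: 0 9

Derivation:
Executing turtle program step by step:
Start: pos=(0,9), heading=315, pen down
REPEAT 4 [
  -- iteration 1/4 --
  FD 1: (0,9) -> (0.707,8.293) [heading=315, draw]
  REPEAT 3 [
    -- iteration 1/3 --
    BK 4: (0.707,8.293) -> (-2.121,11.121) [heading=315, draw]
    LT 270: heading 315 -> 225
    FD 20: (-2.121,11.121) -> (-16.263,-3.021) [heading=225, draw]
    -- iteration 2/3 --
    BK 4: (-16.263,-3.021) -> (-13.435,-0.192) [heading=225, draw]
    LT 270: heading 225 -> 135
    FD 20: (-13.435,-0.192) -> (-27.577,13.95) [heading=135, draw]
    -- iteration 3/3 --
    BK 4: (-27.577,13.95) -> (-24.749,11.121) [heading=135, draw]
    LT 270: heading 135 -> 45
    FD 20: (-24.749,11.121) -> (-10.607,25.263) [heading=45, draw]
  ]
  -- iteration 2/4 --
  FD 1: (-10.607,25.263) -> (-9.899,25.971) [heading=45, draw]
  REPEAT 3 [
    -- iteration 1/3 --
    BK 4: (-9.899,25.971) -> (-12.728,23.142) [heading=45, draw]
    LT 270: heading 45 -> 315
    FD 20: (-12.728,23.142) -> (1.414,9) [heading=315, draw]
    -- iteration 2/3 --
    BK 4: (1.414,9) -> (-1.414,11.828) [heading=315, draw]
    LT 270: heading 315 -> 225
    FD 20: (-1.414,11.828) -> (-15.556,-2.314) [heading=225, draw]
    -- iteration 3/3 --
    BK 4: (-15.556,-2.314) -> (-12.728,0.515) [heading=225, draw]
    LT 270: heading 225 -> 135
    FD 20: (-12.728,0.515) -> (-26.87,14.657) [heading=135, draw]
  ]
  -- iteration 3/4 --
  FD 1: (-26.87,14.657) -> (-27.577,15.364) [heading=135, draw]
  REPEAT 3 [
    -- iteration 1/3 --
    BK 4: (-27.577,15.364) -> (-24.749,12.536) [heading=135, draw]
    LT 270: heading 135 -> 45
    FD 20: (-24.749,12.536) -> (-10.607,26.678) [heading=45, draw]
    -- iteration 2/3 --
    BK 4: (-10.607,26.678) -> (-13.435,23.849) [heading=45, draw]
    LT 270: heading 45 -> 315
    FD 20: (-13.435,23.849) -> (0.707,9.707) [heading=315, draw]
    -- iteration 3/3 --
    BK 4: (0.707,9.707) -> (-2.121,12.536) [heading=315, draw]
    LT 270: heading 315 -> 225
    FD 20: (-2.121,12.536) -> (-16.263,-1.607) [heading=225, draw]
  ]
  -- iteration 4/4 --
  FD 1: (-16.263,-1.607) -> (-16.971,-2.314) [heading=225, draw]
  REPEAT 3 [
    -- iteration 1/3 --
    BK 4: (-16.971,-2.314) -> (-14.142,0.515) [heading=225, draw]
    LT 270: heading 225 -> 135
    FD 20: (-14.142,0.515) -> (-28.284,14.657) [heading=135, draw]
    -- iteration 2/3 --
    BK 4: (-28.284,14.657) -> (-25.456,11.828) [heading=135, draw]
    LT 270: heading 135 -> 45
    FD 20: (-25.456,11.828) -> (-11.314,25.971) [heading=45, draw]
    -- iteration 3/3 --
    BK 4: (-11.314,25.971) -> (-14.142,23.142) [heading=45, draw]
    LT 270: heading 45 -> 315
    FD 20: (-14.142,23.142) -> (0,9) [heading=315, draw]
  ]
]
Final: pos=(0,9), heading=315, 28 segment(s) drawn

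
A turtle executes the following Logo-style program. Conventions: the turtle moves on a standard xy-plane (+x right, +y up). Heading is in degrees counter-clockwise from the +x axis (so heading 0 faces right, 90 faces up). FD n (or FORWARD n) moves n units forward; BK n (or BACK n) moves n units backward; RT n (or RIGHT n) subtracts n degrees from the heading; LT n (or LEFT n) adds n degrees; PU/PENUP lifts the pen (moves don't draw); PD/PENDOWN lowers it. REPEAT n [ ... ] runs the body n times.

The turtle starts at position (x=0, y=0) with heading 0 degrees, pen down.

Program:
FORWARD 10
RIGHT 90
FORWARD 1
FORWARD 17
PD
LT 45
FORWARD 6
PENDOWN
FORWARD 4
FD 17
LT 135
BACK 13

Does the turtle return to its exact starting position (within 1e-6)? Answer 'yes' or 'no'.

Executing turtle program step by step:
Start: pos=(0,0), heading=0, pen down
FD 10: (0,0) -> (10,0) [heading=0, draw]
RT 90: heading 0 -> 270
FD 1: (10,0) -> (10,-1) [heading=270, draw]
FD 17: (10,-1) -> (10,-18) [heading=270, draw]
PD: pen down
LT 45: heading 270 -> 315
FD 6: (10,-18) -> (14.243,-22.243) [heading=315, draw]
PD: pen down
FD 4: (14.243,-22.243) -> (17.071,-25.071) [heading=315, draw]
FD 17: (17.071,-25.071) -> (29.092,-37.092) [heading=315, draw]
LT 135: heading 315 -> 90
BK 13: (29.092,-37.092) -> (29.092,-50.092) [heading=90, draw]
Final: pos=(29.092,-50.092), heading=90, 7 segment(s) drawn

Start position: (0, 0)
Final position: (29.092, -50.092)
Distance = 57.927; >= 1e-6 -> NOT closed

Answer: no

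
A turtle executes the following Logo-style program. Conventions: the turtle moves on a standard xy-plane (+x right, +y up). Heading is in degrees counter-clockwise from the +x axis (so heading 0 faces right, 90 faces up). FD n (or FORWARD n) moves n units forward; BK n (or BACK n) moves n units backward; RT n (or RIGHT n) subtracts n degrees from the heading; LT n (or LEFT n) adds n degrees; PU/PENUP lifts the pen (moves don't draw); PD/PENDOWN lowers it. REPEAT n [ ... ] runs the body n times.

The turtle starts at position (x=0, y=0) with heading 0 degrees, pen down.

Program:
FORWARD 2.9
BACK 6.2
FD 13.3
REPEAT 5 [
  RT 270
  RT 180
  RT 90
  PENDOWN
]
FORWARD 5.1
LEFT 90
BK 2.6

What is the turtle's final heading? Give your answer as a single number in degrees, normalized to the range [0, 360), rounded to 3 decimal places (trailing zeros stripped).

Answer: 270

Derivation:
Executing turtle program step by step:
Start: pos=(0,0), heading=0, pen down
FD 2.9: (0,0) -> (2.9,0) [heading=0, draw]
BK 6.2: (2.9,0) -> (-3.3,0) [heading=0, draw]
FD 13.3: (-3.3,0) -> (10,0) [heading=0, draw]
REPEAT 5 [
  -- iteration 1/5 --
  RT 270: heading 0 -> 90
  RT 180: heading 90 -> 270
  RT 90: heading 270 -> 180
  PD: pen down
  -- iteration 2/5 --
  RT 270: heading 180 -> 270
  RT 180: heading 270 -> 90
  RT 90: heading 90 -> 0
  PD: pen down
  -- iteration 3/5 --
  RT 270: heading 0 -> 90
  RT 180: heading 90 -> 270
  RT 90: heading 270 -> 180
  PD: pen down
  -- iteration 4/5 --
  RT 270: heading 180 -> 270
  RT 180: heading 270 -> 90
  RT 90: heading 90 -> 0
  PD: pen down
  -- iteration 5/5 --
  RT 270: heading 0 -> 90
  RT 180: heading 90 -> 270
  RT 90: heading 270 -> 180
  PD: pen down
]
FD 5.1: (10,0) -> (4.9,0) [heading=180, draw]
LT 90: heading 180 -> 270
BK 2.6: (4.9,0) -> (4.9,2.6) [heading=270, draw]
Final: pos=(4.9,2.6), heading=270, 5 segment(s) drawn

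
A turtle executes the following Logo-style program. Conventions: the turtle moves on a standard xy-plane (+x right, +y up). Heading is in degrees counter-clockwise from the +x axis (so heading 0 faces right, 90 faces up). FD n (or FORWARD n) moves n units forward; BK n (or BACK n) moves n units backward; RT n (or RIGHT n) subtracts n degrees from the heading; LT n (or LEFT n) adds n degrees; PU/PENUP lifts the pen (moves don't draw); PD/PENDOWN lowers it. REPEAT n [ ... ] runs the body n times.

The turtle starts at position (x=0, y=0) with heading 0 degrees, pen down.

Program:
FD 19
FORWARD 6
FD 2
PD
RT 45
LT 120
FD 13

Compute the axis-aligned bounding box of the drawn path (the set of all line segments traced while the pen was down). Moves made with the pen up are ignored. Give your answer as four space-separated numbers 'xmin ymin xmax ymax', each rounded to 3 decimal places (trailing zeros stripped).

Answer: 0 0 30.365 12.557

Derivation:
Executing turtle program step by step:
Start: pos=(0,0), heading=0, pen down
FD 19: (0,0) -> (19,0) [heading=0, draw]
FD 6: (19,0) -> (25,0) [heading=0, draw]
FD 2: (25,0) -> (27,0) [heading=0, draw]
PD: pen down
RT 45: heading 0 -> 315
LT 120: heading 315 -> 75
FD 13: (27,0) -> (30.365,12.557) [heading=75, draw]
Final: pos=(30.365,12.557), heading=75, 4 segment(s) drawn

Segment endpoints: x in {0, 19, 25, 27, 30.365}, y in {0, 12.557}
xmin=0, ymin=0, xmax=30.365, ymax=12.557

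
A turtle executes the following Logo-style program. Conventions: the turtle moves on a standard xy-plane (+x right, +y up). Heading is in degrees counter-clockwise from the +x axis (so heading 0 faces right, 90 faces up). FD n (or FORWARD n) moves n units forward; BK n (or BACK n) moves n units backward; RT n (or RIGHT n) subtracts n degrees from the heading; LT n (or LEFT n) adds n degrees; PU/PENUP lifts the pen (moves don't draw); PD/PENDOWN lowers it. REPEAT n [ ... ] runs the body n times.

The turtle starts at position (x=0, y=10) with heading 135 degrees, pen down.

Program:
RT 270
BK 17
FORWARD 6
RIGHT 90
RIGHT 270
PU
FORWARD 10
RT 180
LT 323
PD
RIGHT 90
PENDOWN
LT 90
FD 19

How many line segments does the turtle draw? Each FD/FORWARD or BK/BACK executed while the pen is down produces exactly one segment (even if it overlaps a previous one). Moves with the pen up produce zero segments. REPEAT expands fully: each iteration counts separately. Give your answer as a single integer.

Answer: 3

Derivation:
Executing turtle program step by step:
Start: pos=(0,10), heading=135, pen down
RT 270: heading 135 -> 225
BK 17: (0,10) -> (12.021,22.021) [heading=225, draw]
FD 6: (12.021,22.021) -> (7.778,17.778) [heading=225, draw]
RT 90: heading 225 -> 135
RT 270: heading 135 -> 225
PU: pen up
FD 10: (7.778,17.778) -> (0.707,10.707) [heading=225, move]
RT 180: heading 225 -> 45
LT 323: heading 45 -> 8
PD: pen down
RT 90: heading 8 -> 278
PD: pen down
LT 90: heading 278 -> 8
FD 19: (0.707,10.707) -> (19.522,13.351) [heading=8, draw]
Final: pos=(19.522,13.351), heading=8, 3 segment(s) drawn
Segments drawn: 3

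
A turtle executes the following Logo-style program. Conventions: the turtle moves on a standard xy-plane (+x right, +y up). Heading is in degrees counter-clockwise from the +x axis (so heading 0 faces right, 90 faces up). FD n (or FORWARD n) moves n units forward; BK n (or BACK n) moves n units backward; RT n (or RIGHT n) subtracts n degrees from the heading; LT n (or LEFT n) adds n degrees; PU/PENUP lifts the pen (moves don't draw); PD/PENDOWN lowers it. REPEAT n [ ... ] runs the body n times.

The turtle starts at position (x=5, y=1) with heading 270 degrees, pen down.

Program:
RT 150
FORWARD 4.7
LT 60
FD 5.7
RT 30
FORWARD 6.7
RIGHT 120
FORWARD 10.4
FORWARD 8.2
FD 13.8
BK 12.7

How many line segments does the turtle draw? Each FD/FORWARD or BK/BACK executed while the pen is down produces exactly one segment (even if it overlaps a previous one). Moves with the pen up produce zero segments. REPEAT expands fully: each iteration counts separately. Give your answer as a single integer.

Executing turtle program step by step:
Start: pos=(5,1), heading=270, pen down
RT 150: heading 270 -> 120
FD 4.7: (5,1) -> (2.65,5.07) [heading=120, draw]
LT 60: heading 120 -> 180
FD 5.7: (2.65,5.07) -> (-3.05,5.07) [heading=180, draw]
RT 30: heading 180 -> 150
FD 6.7: (-3.05,5.07) -> (-8.852,8.42) [heading=150, draw]
RT 120: heading 150 -> 30
FD 10.4: (-8.852,8.42) -> (0.154,13.62) [heading=30, draw]
FD 8.2: (0.154,13.62) -> (7.256,17.72) [heading=30, draw]
FD 13.8: (7.256,17.72) -> (19.207,24.62) [heading=30, draw]
BK 12.7: (19.207,24.62) -> (8.208,18.27) [heading=30, draw]
Final: pos=(8.208,18.27), heading=30, 7 segment(s) drawn
Segments drawn: 7

Answer: 7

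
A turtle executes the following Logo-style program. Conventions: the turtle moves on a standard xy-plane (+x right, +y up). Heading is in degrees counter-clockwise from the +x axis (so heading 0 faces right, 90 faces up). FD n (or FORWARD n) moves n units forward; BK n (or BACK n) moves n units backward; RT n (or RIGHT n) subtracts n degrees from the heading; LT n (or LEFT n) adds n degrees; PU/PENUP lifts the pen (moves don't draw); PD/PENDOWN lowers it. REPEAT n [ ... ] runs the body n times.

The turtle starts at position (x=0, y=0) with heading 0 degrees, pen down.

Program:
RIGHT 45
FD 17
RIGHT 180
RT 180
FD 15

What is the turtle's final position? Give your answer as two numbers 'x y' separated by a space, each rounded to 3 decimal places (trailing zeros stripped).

Answer: 22.627 -22.627

Derivation:
Executing turtle program step by step:
Start: pos=(0,0), heading=0, pen down
RT 45: heading 0 -> 315
FD 17: (0,0) -> (12.021,-12.021) [heading=315, draw]
RT 180: heading 315 -> 135
RT 180: heading 135 -> 315
FD 15: (12.021,-12.021) -> (22.627,-22.627) [heading=315, draw]
Final: pos=(22.627,-22.627), heading=315, 2 segment(s) drawn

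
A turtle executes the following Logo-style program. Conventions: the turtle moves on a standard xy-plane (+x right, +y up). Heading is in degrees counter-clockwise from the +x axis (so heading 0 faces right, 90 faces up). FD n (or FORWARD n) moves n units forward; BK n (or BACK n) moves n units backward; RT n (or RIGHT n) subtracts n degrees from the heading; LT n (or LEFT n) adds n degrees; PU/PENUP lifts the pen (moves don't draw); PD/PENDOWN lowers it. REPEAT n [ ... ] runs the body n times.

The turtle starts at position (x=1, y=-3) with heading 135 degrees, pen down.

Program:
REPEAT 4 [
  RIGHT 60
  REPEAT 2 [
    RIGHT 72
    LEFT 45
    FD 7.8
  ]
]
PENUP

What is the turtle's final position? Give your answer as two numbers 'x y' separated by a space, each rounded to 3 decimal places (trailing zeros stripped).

Answer: 10.75 6.252

Derivation:
Executing turtle program step by step:
Start: pos=(1,-3), heading=135, pen down
REPEAT 4 [
  -- iteration 1/4 --
  RT 60: heading 135 -> 75
  REPEAT 2 [
    -- iteration 1/2 --
    RT 72: heading 75 -> 3
    LT 45: heading 3 -> 48
    FD 7.8: (1,-3) -> (6.219,2.797) [heading=48, draw]
    -- iteration 2/2 --
    RT 72: heading 48 -> 336
    LT 45: heading 336 -> 21
    FD 7.8: (6.219,2.797) -> (13.501,5.592) [heading=21, draw]
  ]
  -- iteration 2/4 --
  RT 60: heading 21 -> 321
  REPEAT 2 [
    -- iteration 1/2 --
    RT 72: heading 321 -> 249
    LT 45: heading 249 -> 294
    FD 7.8: (13.501,5.592) -> (16.674,-1.534) [heading=294, draw]
    -- iteration 2/2 --
    RT 72: heading 294 -> 222
    LT 45: heading 222 -> 267
    FD 7.8: (16.674,-1.534) -> (16.265,-9.323) [heading=267, draw]
  ]
  -- iteration 3/4 --
  RT 60: heading 267 -> 207
  REPEAT 2 [
    -- iteration 1/2 --
    RT 72: heading 207 -> 135
    LT 45: heading 135 -> 180
    FD 7.8: (16.265,-9.323) -> (8.465,-9.323) [heading=180, draw]
    -- iteration 2/2 --
    RT 72: heading 180 -> 108
    LT 45: heading 108 -> 153
    FD 7.8: (8.465,-9.323) -> (1.516,-5.782) [heading=153, draw]
  ]
  -- iteration 4/4 --
  RT 60: heading 153 -> 93
  REPEAT 2 [
    -- iteration 1/2 --
    RT 72: heading 93 -> 21
    LT 45: heading 21 -> 66
    FD 7.8: (1.516,-5.782) -> (4.688,1.344) [heading=66, draw]
    -- iteration 2/2 --
    RT 72: heading 66 -> 354
    LT 45: heading 354 -> 39
    FD 7.8: (4.688,1.344) -> (10.75,6.252) [heading=39, draw]
  ]
]
PU: pen up
Final: pos=(10.75,6.252), heading=39, 8 segment(s) drawn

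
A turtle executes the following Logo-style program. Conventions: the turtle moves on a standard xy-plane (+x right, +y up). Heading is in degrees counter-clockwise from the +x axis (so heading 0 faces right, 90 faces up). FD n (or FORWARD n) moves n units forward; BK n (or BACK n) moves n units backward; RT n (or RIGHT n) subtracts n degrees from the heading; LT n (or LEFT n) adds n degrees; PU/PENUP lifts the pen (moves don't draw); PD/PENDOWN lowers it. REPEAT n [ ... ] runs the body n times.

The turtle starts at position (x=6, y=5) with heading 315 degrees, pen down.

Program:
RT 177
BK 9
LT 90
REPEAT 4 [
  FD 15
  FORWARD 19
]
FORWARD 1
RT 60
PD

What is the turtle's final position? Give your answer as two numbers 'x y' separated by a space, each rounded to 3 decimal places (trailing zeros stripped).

Answer: -78.983 -102.833

Derivation:
Executing turtle program step by step:
Start: pos=(6,5), heading=315, pen down
RT 177: heading 315 -> 138
BK 9: (6,5) -> (12.688,-1.022) [heading=138, draw]
LT 90: heading 138 -> 228
REPEAT 4 [
  -- iteration 1/4 --
  FD 15: (12.688,-1.022) -> (2.651,-12.169) [heading=228, draw]
  FD 19: (2.651,-12.169) -> (-10.062,-26.289) [heading=228, draw]
  -- iteration 2/4 --
  FD 15: (-10.062,-26.289) -> (-20.099,-37.436) [heading=228, draw]
  FD 19: (-20.099,-37.436) -> (-32.813,-51.556) [heading=228, draw]
  -- iteration 3/4 --
  FD 15: (-32.813,-51.556) -> (-42.85,-62.703) [heading=228, draw]
  FD 19: (-42.85,-62.703) -> (-55.563,-76.823) [heading=228, draw]
  -- iteration 4/4 --
  FD 15: (-55.563,-76.823) -> (-65.6,-87.97) [heading=228, draw]
  FD 19: (-65.6,-87.97) -> (-78.313,-102.09) [heading=228, draw]
]
FD 1: (-78.313,-102.09) -> (-78.983,-102.833) [heading=228, draw]
RT 60: heading 228 -> 168
PD: pen down
Final: pos=(-78.983,-102.833), heading=168, 10 segment(s) drawn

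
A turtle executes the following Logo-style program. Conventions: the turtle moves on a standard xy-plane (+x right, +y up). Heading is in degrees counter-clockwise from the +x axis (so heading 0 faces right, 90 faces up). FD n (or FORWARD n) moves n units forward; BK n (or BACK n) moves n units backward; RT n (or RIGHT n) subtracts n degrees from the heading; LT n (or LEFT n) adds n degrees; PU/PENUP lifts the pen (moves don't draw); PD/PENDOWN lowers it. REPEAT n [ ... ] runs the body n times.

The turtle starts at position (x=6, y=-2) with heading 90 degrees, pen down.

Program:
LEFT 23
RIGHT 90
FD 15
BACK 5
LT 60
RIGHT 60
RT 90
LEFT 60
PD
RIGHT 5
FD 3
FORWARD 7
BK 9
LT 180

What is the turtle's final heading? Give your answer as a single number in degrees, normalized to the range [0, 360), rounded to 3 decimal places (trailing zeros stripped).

Answer: 168

Derivation:
Executing turtle program step by step:
Start: pos=(6,-2), heading=90, pen down
LT 23: heading 90 -> 113
RT 90: heading 113 -> 23
FD 15: (6,-2) -> (19.808,3.861) [heading=23, draw]
BK 5: (19.808,3.861) -> (15.205,1.907) [heading=23, draw]
LT 60: heading 23 -> 83
RT 60: heading 83 -> 23
RT 90: heading 23 -> 293
LT 60: heading 293 -> 353
PD: pen down
RT 5: heading 353 -> 348
FD 3: (15.205,1.907) -> (18.139,1.284) [heading=348, draw]
FD 7: (18.139,1.284) -> (24.987,-0.172) [heading=348, draw]
BK 9: (24.987,-0.172) -> (16.183,1.699) [heading=348, draw]
LT 180: heading 348 -> 168
Final: pos=(16.183,1.699), heading=168, 5 segment(s) drawn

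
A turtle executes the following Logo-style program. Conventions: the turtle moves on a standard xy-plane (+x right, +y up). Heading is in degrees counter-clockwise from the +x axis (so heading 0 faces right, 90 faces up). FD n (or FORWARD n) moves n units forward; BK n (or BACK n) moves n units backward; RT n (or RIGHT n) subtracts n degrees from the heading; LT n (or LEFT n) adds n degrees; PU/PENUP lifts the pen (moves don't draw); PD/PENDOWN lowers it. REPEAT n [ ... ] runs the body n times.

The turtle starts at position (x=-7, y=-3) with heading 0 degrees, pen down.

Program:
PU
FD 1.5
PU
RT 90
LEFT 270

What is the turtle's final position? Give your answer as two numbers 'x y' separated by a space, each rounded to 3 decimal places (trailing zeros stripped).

Executing turtle program step by step:
Start: pos=(-7,-3), heading=0, pen down
PU: pen up
FD 1.5: (-7,-3) -> (-5.5,-3) [heading=0, move]
PU: pen up
RT 90: heading 0 -> 270
LT 270: heading 270 -> 180
Final: pos=(-5.5,-3), heading=180, 0 segment(s) drawn

Answer: -5.5 -3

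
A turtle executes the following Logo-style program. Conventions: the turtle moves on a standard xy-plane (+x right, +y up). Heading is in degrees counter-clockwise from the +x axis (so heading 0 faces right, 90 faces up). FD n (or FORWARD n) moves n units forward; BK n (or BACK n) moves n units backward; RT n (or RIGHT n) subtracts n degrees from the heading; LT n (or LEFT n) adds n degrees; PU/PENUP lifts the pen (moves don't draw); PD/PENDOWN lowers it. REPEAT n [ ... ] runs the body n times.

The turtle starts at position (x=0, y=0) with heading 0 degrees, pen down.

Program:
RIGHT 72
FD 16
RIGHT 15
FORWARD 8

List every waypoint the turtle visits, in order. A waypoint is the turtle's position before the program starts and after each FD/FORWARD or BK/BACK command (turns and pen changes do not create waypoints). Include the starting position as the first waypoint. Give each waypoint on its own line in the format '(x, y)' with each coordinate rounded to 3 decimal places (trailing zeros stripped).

Answer: (0, 0)
(4.944, -15.217)
(5.363, -23.206)

Derivation:
Executing turtle program step by step:
Start: pos=(0,0), heading=0, pen down
RT 72: heading 0 -> 288
FD 16: (0,0) -> (4.944,-15.217) [heading=288, draw]
RT 15: heading 288 -> 273
FD 8: (4.944,-15.217) -> (5.363,-23.206) [heading=273, draw]
Final: pos=(5.363,-23.206), heading=273, 2 segment(s) drawn
Waypoints (3 total):
(0, 0)
(4.944, -15.217)
(5.363, -23.206)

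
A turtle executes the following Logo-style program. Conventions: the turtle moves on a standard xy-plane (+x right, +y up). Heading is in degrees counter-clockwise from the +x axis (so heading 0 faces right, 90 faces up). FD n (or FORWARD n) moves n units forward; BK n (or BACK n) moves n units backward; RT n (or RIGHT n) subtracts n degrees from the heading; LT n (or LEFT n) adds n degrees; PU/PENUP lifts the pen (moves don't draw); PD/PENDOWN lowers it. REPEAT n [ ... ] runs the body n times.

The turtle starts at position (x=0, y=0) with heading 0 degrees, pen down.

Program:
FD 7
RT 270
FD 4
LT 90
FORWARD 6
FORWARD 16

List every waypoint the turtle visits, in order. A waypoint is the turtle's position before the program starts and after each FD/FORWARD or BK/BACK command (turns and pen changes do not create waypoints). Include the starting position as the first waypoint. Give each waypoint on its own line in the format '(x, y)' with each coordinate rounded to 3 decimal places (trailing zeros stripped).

Answer: (0, 0)
(7, 0)
(7, 4)
(1, 4)
(-15, 4)

Derivation:
Executing turtle program step by step:
Start: pos=(0,0), heading=0, pen down
FD 7: (0,0) -> (7,0) [heading=0, draw]
RT 270: heading 0 -> 90
FD 4: (7,0) -> (7,4) [heading=90, draw]
LT 90: heading 90 -> 180
FD 6: (7,4) -> (1,4) [heading=180, draw]
FD 16: (1,4) -> (-15,4) [heading=180, draw]
Final: pos=(-15,4), heading=180, 4 segment(s) drawn
Waypoints (5 total):
(0, 0)
(7, 0)
(7, 4)
(1, 4)
(-15, 4)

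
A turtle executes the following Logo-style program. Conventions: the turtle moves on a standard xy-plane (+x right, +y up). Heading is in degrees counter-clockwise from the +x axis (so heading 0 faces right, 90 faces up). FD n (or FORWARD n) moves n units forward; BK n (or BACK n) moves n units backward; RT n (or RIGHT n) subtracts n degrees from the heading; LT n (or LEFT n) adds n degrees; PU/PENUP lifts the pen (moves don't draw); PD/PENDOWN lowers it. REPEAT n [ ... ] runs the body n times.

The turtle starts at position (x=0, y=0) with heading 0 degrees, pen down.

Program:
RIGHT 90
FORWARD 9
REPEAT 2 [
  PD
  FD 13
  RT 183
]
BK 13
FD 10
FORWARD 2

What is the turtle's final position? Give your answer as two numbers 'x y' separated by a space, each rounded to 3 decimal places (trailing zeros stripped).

Executing turtle program step by step:
Start: pos=(0,0), heading=0, pen down
RT 90: heading 0 -> 270
FD 9: (0,0) -> (0,-9) [heading=270, draw]
REPEAT 2 [
  -- iteration 1/2 --
  PD: pen down
  FD 13: (0,-9) -> (0,-22) [heading=270, draw]
  RT 183: heading 270 -> 87
  -- iteration 2/2 --
  PD: pen down
  FD 13: (0,-22) -> (0.68,-9.018) [heading=87, draw]
  RT 183: heading 87 -> 264
]
BK 13: (0.68,-9.018) -> (2.039,3.911) [heading=264, draw]
FD 10: (2.039,3.911) -> (0.994,-6.034) [heading=264, draw]
FD 2: (0.994,-6.034) -> (0.785,-8.023) [heading=264, draw]
Final: pos=(0.785,-8.023), heading=264, 6 segment(s) drawn

Answer: 0.785 -8.023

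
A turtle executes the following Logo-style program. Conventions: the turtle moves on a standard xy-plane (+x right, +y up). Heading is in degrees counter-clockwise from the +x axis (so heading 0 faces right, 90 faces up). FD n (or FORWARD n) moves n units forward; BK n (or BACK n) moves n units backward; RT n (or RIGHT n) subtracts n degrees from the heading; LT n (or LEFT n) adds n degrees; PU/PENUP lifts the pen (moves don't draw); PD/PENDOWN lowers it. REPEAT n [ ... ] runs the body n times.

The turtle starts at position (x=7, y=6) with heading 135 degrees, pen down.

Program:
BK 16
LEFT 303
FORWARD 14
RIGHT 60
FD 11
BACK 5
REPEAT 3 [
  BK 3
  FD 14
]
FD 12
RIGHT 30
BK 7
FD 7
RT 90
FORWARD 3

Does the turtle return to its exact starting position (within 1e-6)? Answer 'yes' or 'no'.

Answer: no

Derivation:
Executing turtle program step by step:
Start: pos=(7,6), heading=135, pen down
BK 16: (7,6) -> (18.314,-5.314) [heading=135, draw]
LT 303: heading 135 -> 78
FD 14: (18.314,-5.314) -> (21.224,8.38) [heading=78, draw]
RT 60: heading 78 -> 18
FD 11: (21.224,8.38) -> (31.686,11.78) [heading=18, draw]
BK 5: (31.686,11.78) -> (26.931,10.234) [heading=18, draw]
REPEAT 3 [
  -- iteration 1/3 --
  BK 3: (26.931,10.234) -> (24.078,9.307) [heading=18, draw]
  FD 14: (24.078,9.307) -> (37.392,13.634) [heading=18, draw]
  -- iteration 2/3 --
  BK 3: (37.392,13.634) -> (34.539,12.707) [heading=18, draw]
  FD 14: (34.539,12.707) -> (47.854,17.033) [heading=18, draw]
  -- iteration 3/3 --
  BK 3: (47.854,17.033) -> (45.001,16.106) [heading=18, draw]
  FD 14: (45.001,16.106) -> (58.316,20.432) [heading=18, draw]
]
FD 12: (58.316,20.432) -> (69.728,24.14) [heading=18, draw]
RT 30: heading 18 -> 348
BK 7: (69.728,24.14) -> (62.881,25.596) [heading=348, draw]
FD 7: (62.881,25.596) -> (69.728,24.14) [heading=348, draw]
RT 90: heading 348 -> 258
FD 3: (69.728,24.14) -> (69.105,21.206) [heading=258, draw]
Final: pos=(69.105,21.206), heading=258, 14 segment(s) drawn

Start position: (7, 6)
Final position: (69.105, 21.206)
Distance = 63.939; >= 1e-6 -> NOT closed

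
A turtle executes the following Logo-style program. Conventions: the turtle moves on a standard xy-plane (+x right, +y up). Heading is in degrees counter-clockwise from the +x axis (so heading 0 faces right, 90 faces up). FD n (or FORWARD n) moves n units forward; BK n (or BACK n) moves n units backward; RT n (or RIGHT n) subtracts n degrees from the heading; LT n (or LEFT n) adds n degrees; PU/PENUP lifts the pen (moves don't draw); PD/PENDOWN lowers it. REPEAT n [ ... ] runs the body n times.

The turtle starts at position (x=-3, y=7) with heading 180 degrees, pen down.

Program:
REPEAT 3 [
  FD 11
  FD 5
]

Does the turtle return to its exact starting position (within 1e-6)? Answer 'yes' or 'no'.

Answer: no

Derivation:
Executing turtle program step by step:
Start: pos=(-3,7), heading=180, pen down
REPEAT 3 [
  -- iteration 1/3 --
  FD 11: (-3,7) -> (-14,7) [heading=180, draw]
  FD 5: (-14,7) -> (-19,7) [heading=180, draw]
  -- iteration 2/3 --
  FD 11: (-19,7) -> (-30,7) [heading=180, draw]
  FD 5: (-30,7) -> (-35,7) [heading=180, draw]
  -- iteration 3/3 --
  FD 11: (-35,7) -> (-46,7) [heading=180, draw]
  FD 5: (-46,7) -> (-51,7) [heading=180, draw]
]
Final: pos=(-51,7), heading=180, 6 segment(s) drawn

Start position: (-3, 7)
Final position: (-51, 7)
Distance = 48; >= 1e-6 -> NOT closed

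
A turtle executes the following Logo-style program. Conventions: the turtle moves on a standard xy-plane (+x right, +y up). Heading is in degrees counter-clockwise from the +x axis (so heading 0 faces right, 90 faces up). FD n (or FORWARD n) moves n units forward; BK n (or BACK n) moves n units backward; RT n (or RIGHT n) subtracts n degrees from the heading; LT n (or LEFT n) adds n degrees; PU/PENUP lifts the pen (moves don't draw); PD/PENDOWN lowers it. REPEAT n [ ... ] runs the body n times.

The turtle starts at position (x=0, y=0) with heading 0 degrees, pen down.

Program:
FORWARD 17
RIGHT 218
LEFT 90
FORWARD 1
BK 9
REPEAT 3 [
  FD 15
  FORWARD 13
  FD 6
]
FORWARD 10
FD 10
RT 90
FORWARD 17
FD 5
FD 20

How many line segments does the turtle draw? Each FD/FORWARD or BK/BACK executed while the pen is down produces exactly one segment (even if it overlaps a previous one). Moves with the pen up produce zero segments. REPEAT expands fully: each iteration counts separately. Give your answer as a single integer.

Executing turtle program step by step:
Start: pos=(0,0), heading=0, pen down
FD 17: (0,0) -> (17,0) [heading=0, draw]
RT 218: heading 0 -> 142
LT 90: heading 142 -> 232
FD 1: (17,0) -> (16.384,-0.788) [heading=232, draw]
BK 9: (16.384,-0.788) -> (21.925,6.304) [heading=232, draw]
REPEAT 3 [
  -- iteration 1/3 --
  FD 15: (21.925,6.304) -> (12.69,-5.516) [heading=232, draw]
  FD 13: (12.69,-5.516) -> (4.687,-15.76) [heading=232, draw]
  FD 6: (4.687,-15.76) -> (0.993,-20.488) [heading=232, draw]
  -- iteration 2/3 --
  FD 15: (0.993,-20.488) -> (-8.242,-32.308) [heading=232, draw]
  FD 13: (-8.242,-32.308) -> (-16.246,-42.553) [heading=232, draw]
  FD 6: (-16.246,-42.553) -> (-19.94,-47.281) [heading=232, draw]
  -- iteration 3/3 --
  FD 15: (-19.94,-47.281) -> (-29.175,-59.101) [heading=232, draw]
  FD 13: (-29.175,-59.101) -> (-37.178,-69.345) [heading=232, draw]
  FD 6: (-37.178,-69.345) -> (-40.872,-74.073) [heading=232, draw]
]
FD 10: (-40.872,-74.073) -> (-47.029,-81.953) [heading=232, draw]
FD 10: (-47.029,-81.953) -> (-53.185,-89.833) [heading=232, draw]
RT 90: heading 232 -> 142
FD 17: (-53.185,-89.833) -> (-66.582,-79.367) [heading=142, draw]
FD 5: (-66.582,-79.367) -> (-70.522,-76.289) [heading=142, draw]
FD 20: (-70.522,-76.289) -> (-86.282,-63.975) [heading=142, draw]
Final: pos=(-86.282,-63.975), heading=142, 17 segment(s) drawn
Segments drawn: 17

Answer: 17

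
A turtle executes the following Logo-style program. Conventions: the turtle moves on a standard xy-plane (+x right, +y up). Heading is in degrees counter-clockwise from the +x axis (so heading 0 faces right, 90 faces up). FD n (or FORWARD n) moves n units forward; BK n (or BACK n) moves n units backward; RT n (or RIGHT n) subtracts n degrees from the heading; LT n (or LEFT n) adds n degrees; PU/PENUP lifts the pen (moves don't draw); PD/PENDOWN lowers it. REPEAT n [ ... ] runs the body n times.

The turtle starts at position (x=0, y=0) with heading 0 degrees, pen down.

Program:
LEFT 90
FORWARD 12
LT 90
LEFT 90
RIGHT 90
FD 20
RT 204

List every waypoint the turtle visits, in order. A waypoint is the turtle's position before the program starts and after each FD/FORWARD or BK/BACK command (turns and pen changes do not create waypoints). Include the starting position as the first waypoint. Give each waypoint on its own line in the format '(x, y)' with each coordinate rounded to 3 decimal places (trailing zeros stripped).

Answer: (0, 0)
(0, 12)
(-20, 12)

Derivation:
Executing turtle program step by step:
Start: pos=(0,0), heading=0, pen down
LT 90: heading 0 -> 90
FD 12: (0,0) -> (0,12) [heading=90, draw]
LT 90: heading 90 -> 180
LT 90: heading 180 -> 270
RT 90: heading 270 -> 180
FD 20: (0,12) -> (-20,12) [heading=180, draw]
RT 204: heading 180 -> 336
Final: pos=(-20,12), heading=336, 2 segment(s) drawn
Waypoints (3 total):
(0, 0)
(0, 12)
(-20, 12)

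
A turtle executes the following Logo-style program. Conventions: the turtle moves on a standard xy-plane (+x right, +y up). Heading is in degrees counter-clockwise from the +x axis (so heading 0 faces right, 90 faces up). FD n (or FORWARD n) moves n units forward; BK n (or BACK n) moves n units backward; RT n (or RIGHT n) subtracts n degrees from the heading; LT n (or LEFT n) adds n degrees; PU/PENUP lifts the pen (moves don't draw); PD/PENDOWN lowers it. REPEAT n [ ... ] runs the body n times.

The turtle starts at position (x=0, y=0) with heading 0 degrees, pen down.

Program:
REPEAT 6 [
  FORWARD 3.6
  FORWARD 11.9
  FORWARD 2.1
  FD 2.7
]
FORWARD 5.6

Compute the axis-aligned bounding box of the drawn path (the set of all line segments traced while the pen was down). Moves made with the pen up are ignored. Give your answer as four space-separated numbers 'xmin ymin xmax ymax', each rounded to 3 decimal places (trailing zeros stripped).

Executing turtle program step by step:
Start: pos=(0,0), heading=0, pen down
REPEAT 6 [
  -- iteration 1/6 --
  FD 3.6: (0,0) -> (3.6,0) [heading=0, draw]
  FD 11.9: (3.6,0) -> (15.5,0) [heading=0, draw]
  FD 2.1: (15.5,0) -> (17.6,0) [heading=0, draw]
  FD 2.7: (17.6,0) -> (20.3,0) [heading=0, draw]
  -- iteration 2/6 --
  FD 3.6: (20.3,0) -> (23.9,0) [heading=0, draw]
  FD 11.9: (23.9,0) -> (35.8,0) [heading=0, draw]
  FD 2.1: (35.8,0) -> (37.9,0) [heading=0, draw]
  FD 2.7: (37.9,0) -> (40.6,0) [heading=0, draw]
  -- iteration 3/6 --
  FD 3.6: (40.6,0) -> (44.2,0) [heading=0, draw]
  FD 11.9: (44.2,0) -> (56.1,0) [heading=0, draw]
  FD 2.1: (56.1,0) -> (58.2,0) [heading=0, draw]
  FD 2.7: (58.2,0) -> (60.9,0) [heading=0, draw]
  -- iteration 4/6 --
  FD 3.6: (60.9,0) -> (64.5,0) [heading=0, draw]
  FD 11.9: (64.5,0) -> (76.4,0) [heading=0, draw]
  FD 2.1: (76.4,0) -> (78.5,0) [heading=0, draw]
  FD 2.7: (78.5,0) -> (81.2,0) [heading=0, draw]
  -- iteration 5/6 --
  FD 3.6: (81.2,0) -> (84.8,0) [heading=0, draw]
  FD 11.9: (84.8,0) -> (96.7,0) [heading=0, draw]
  FD 2.1: (96.7,0) -> (98.8,0) [heading=0, draw]
  FD 2.7: (98.8,0) -> (101.5,0) [heading=0, draw]
  -- iteration 6/6 --
  FD 3.6: (101.5,0) -> (105.1,0) [heading=0, draw]
  FD 11.9: (105.1,0) -> (117,0) [heading=0, draw]
  FD 2.1: (117,0) -> (119.1,0) [heading=0, draw]
  FD 2.7: (119.1,0) -> (121.8,0) [heading=0, draw]
]
FD 5.6: (121.8,0) -> (127.4,0) [heading=0, draw]
Final: pos=(127.4,0), heading=0, 25 segment(s) drawn

Segment endpoints: x in {0, 3.6, 15.5, 17.6, 20.3, 23.9, 35.8, 37.9, 40.6, 44.2, 56.1, 58.2, 60.9, 64.5, 76.4, 78.5, 81.2, 84.8, 96.7, 98.8, 101.5, 105.1, 117, 119.1, 121.8, 127.4}, y in {0}
xmin=0, ymin=0, xmax=127.4, ymax=0

Answer: 0 0 127.4 0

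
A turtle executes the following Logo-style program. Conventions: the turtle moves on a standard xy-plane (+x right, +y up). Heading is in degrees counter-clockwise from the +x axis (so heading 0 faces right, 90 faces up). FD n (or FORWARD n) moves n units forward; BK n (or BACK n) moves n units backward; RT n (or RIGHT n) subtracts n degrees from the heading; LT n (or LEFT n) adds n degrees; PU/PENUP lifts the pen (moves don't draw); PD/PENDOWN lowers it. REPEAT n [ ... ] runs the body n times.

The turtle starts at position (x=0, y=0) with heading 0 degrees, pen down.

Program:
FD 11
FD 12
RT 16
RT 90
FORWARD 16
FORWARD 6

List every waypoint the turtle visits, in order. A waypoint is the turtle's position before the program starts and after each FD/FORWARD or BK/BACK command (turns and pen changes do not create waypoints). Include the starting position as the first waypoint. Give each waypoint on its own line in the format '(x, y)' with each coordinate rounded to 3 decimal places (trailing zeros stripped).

Executing turtle program step by step:
Start: pos=(0,0), heading=0, pen down
FD 11: (0,0) -> (11,0) [heading=0, draw]
FD 12: (11,0) -> (23,0) [heading=0, draw]
RT 16: heading 0 -> 344
RT 90: heading 344 -> 254
FD 16: (23,0) -> (18.59,-15.38) [heading=254, draw]
FD 6: (18.59,-15.38) -> (16.936,-21.148) [heading=254, draw]
Final: pos=(16.936,-21.148), heading=254, 4 segment(s) drawn
Waypoints (5 total):
(0, 0)
(11, 0)
(23, 0)
(18.59, -15.38)
(16.936, -21.148)

Answer: (0, 0)
(11, 0)
(23, 0)
(18.59, -15.38)
(16.936, -21.148)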